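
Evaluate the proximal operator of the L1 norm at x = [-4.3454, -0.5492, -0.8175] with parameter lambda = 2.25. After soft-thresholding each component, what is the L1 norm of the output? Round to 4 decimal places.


Soft-thresholding with lambda = 2.25:
prox(-4.3454) = sign(-4.3454)*max(|-4.3454| - 2.25, 0) = -2.0954
prox(-0.5492) = sign(-0.5492)*max(|-0.5492| - 2.25, 0) = 0.0
prox(-0.8175) = sign(-0.8175)*max(|-0.8175| - 2.25, 0) = 0.0
prox(x) = [-2.0954, 0.0, 0.0]
||prox(x)||_1 = 2.0954 + 0.0 + 0.0 = 2.0954


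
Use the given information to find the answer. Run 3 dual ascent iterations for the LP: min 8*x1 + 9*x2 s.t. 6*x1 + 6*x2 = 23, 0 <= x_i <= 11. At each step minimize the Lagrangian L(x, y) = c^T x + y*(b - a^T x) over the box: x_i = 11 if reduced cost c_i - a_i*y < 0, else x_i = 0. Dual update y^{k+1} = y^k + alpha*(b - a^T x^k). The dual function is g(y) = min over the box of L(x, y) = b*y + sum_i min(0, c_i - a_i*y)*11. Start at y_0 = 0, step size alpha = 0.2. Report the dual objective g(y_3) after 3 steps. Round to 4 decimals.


Dual ascent for LP: min 8*x1 + 9*x2, 6*x1 + 6*x2 = 23, 0 <= x_i <= 11
Step 1: y^k = 0.0, reduced costs: (8.0, 9.0)
  x^k = (0.0, 0.0), subgradient = b - a^T x = 23.0
  y^{k+1} = 0.0 + 0.2*23.0 = 4.6
Step 2: y^k = 4.6, reduced costs: (-19.6, -18.6)
  x^k = (11.0, 11.0), subgradient = b - a^T x = -109.0
  y^{k+1} = 4.6 + 0.2*-109.0 = -17.2
Step 3: y^k = -17.2, reduced costs: (111.2, 112.2)
  x^k = (0.0, 0.0), subgradient = b - a^T x = 23.0
  y^{k+1} = -17.2 + 0.2*23.0 = -12.6
Dual objective at y_3 = -12.6: reduced costs (83.6, 84.6), box minimizer x = (0.0, 0.0)
g(y_3) = b*y + (c1 - a1*y)*x1 + (c2 - a2*y)*x2 = 23*(-12.6) + 83.6*0.0 + 84.6*0.0 = -289.8 + 0.0 + 0.0 = -289.8


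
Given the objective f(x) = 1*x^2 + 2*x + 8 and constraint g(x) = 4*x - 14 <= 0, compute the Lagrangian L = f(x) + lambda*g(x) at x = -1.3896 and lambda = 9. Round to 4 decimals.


Step 1: Evaluate f(x).
f(-1.3896) = 1*(-1.3896)^2 + 2*(-1.3896) + 8 = 7.1518
Step 2: Evaluate g(x).
g(-1.3896) = 4*-1.3896 - 14 = -19.5584
Step 3: Compute Lagrangian.
L = 7.1518 + 9*-19.5584 = -168.8738


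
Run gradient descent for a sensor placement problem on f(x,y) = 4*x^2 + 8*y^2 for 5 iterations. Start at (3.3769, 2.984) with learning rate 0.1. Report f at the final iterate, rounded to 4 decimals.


Gradient descent on f(x,y) = 4*x^2 + 8*y^2.
Starting point: (3.3769, 2.984), alpha = 0.1
Step 1: grad_x = 2*4*3.3769 = 27.0152, grad_y = 2*8*2.984 = 47.744
  x_1 = 3.3769 - 0.1*27.0152 = 0.6754
  y_1 = 2.984 - 0.1*47.744 = -1.7904
Step 2: grad_x = 2*4*0.6754 = 5.403, grad_y = 2*8*-1.7904 = -28.6464
  x_2 = 0.6754 - 0.1*5.403 = 0.1351
  y_2 = -1.7904 - 0.1*-28.6464 = 1.0742
Step 3: grad_x = 2*4*0.1351 = 1.0806, grad_y = 2*8*1.0742 = 17.1878
  x_3 = 0.1351 - 0.1*1.0806 = 0.027
  y_3 = 1.0742 - 0.1*17.1878 = -0.6445
Step 4: grad_x = 2*4*0.027 = 0.2161, grad_y = 2*8*-0.6445 = -10.3127
  x_4 = 0.027 - 0.1*0.2161 = 0.0054
  y_4 = -0.6445 - 0.1*-10.3127 = 0.3867
Step 5: grad_x = 2*4*0.0054 = 0.0432, grad_y = 2*8*0.3867 = 6.1876
  x_5 = 0.0054 - 0.1*0.0432 = 0.0011
  y_5 = 0.3867 - 0.1*6.1876 = -0.232
f(0.0011, -0.232) = 4*0.0011^2 + 8*(-0.232)^2 = 0.4307


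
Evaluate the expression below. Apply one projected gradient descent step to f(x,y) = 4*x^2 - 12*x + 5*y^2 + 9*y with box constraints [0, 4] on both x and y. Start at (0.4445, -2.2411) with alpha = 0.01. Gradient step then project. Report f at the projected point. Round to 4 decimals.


Step 1: Compute gradient at (0.4445, -2.2411).
grad_x = 2*4*0.4445 - 12 = -8.444
grad_y = 2*5*-2.2411 + 9 = -13.411
Step 2: Gradient step.
x_raw = 0.4445 - 0.01*-8.444 = 0.5289
y_raw = -2.2411 - 0.01*-13.411 = -2.107
Step 3: Project onto [0, 4].
x_proj = clip(0.5289) = 0.5289
y_proj = clip(-2.107) = 0.0
Step 4: Evaluate f.
f(0.5289, 0.0) = -5.2282


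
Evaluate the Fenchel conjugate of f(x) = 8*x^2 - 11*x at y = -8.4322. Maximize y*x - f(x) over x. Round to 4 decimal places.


f*(y) = sup_x {y*x - a*x^2 - b*x} = sup_x {(y-b)*x - a*x^2}
FOC: (y - b) - 2a*x = 0 => x* = (y - b)/(2a)
x* = (-8.4322 + 11)/(2*8) = 0.1605
f*(-8.4322) = (y-b)^2/(4a) = (-8.4322 + 11)^2/(4*8)
= 6.5936/32 = 0.206


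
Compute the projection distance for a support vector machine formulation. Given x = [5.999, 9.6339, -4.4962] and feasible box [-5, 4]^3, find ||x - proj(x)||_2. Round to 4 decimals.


Project each component onto [-5, 4].
clip(5.999) = 4.0, clip(9.6339) = 4.0, clip(-4.4962) = -4.4962
Projection = [4.0, 4.0, -4.4962]
Squared diffs: [3.996, 31.7408, 0.0]
Distance = sqrt(35.7368) = 5.978


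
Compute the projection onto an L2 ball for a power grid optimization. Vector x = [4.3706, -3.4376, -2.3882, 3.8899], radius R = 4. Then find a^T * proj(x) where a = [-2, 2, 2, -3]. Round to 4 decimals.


Step 1: Compute ||x|| (intermediates to 6 decimals).
||x|| = sqrt(4.3706^2 + (-3.4376)^2 + (-2.3882)^2 + 3.8899^2) = 7.194029
Step 2: Project.
Since ||x|| > R, scale = R/||x|| = 4/7.194029 = 0.556017, proj(x) = scale * x
proj(x) = [2.430128, -1.911364, -1.32788, 2.162851]
Step 3: Dot product.
a^T * proj(x) = -2*2.430128 + 2*(-1.911364) + 2*(-1.32788) - 3*2.162851 = -17.8273


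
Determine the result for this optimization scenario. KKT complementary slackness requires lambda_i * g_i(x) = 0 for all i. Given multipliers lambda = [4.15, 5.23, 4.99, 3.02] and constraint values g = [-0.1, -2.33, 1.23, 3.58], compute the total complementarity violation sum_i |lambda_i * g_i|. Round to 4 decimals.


KKT complementary slackness check:
lambda_1 * g_1 = 4.15 * -0.1 = -0.415
lambda_2 * g_2 = 5.23 * -2.33 = -12.1859
lambda_3 * g_3 = 4.99 * 1.23 = 6.1377
lambda_4 * g_4 = 3.02 * 3.58 = 10.8116
Total violation = 0.415 + 12.1859 + 6.1377 + 10.8116 = 29.5502


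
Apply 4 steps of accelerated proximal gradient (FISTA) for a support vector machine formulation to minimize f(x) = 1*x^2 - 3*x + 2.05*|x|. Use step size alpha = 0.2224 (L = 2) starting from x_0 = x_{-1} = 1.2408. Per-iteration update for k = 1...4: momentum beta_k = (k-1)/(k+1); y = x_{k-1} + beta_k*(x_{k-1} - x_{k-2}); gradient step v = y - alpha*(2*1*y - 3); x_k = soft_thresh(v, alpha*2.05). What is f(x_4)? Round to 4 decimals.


FISTA on f(x) = 1*x^2 - 3*x + 2.05*|x|
L = 2, alpha = 0.2224
Iteration 1: beta = 0.0, y = 1.2408 + 0.0*(1.2408 - 1.2408) = 1.2408
  grad(y) = -0.5184, v = y - alpha*grad = 1.3561
  prox(v) = soft_thresh(1.3561, 0.4559) = 0.9002
Iteration 2: beta = 0.3333, y = 0.9002 + 0.3333*(0.9002 - 1.2408) = 0.7866
  grad(y) = -1.4267, v = y - alpha*grad = 1.1039
  prox(v) = soft_thresh(1.1039, 0.4559) = 0.648
Iteration 3: beta = 0.5, y = 0.648 + 0.5*(0.648 - 0.9002) = 0.5219
  grad(y) = -1.9561, v = y - alpha*grad = 0.957
  prox(v) = soft_thresh(0.957, 0.4559) = 0.5011
Iteration 4: beta = 0.6, y = 0.5011 + 0.6*(0.5011 - 0.648) = 0.4129
  grad(y) = -2.1742, v = y - alpha*grad = 0.8964
  prox(v) = soft_thresh(0.8964, 0.4559) = 0.4405
f(x_4) = 1*0.4405^2 - 3*0.4405 + 2.05*|0.4405| = -0.2244


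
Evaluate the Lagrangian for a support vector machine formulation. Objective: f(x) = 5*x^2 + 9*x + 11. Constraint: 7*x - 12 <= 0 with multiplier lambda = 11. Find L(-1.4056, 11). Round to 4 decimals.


Step 1: Evaluate f(x).
f(-1.4056) = 5*(-1.4056)^2 + 9*(-1.4056) + 11 = 8.2282
Step 2: Evaluate g(x).
g(-1.4056) = 7*-1.4056 - 12 = -21.8392
Step 3: Compute Lagrangian.
L = 8.2282 + 11*-21.8392 = -232.003


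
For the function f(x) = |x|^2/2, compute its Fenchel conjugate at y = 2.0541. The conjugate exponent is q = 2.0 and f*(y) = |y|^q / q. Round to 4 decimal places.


The conjugate exponent q satisfies 1/p + 1/q = 1.
p = 2, so q = 2/(2 - 1) = 2.0
|y|^q = 2.0541^2.0 = 4.2193
f*(2.0541) = 4.2193 / 2.0 = 2.1097


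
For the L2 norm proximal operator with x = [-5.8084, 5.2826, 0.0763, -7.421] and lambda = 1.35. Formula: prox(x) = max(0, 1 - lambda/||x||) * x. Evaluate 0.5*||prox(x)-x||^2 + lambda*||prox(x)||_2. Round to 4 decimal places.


Step 1: Compute ||x||.
||x|| = 10.8037
Step 2: Compute scaling factor.
scale = max(0, 1 - 1.35/10.8037) = 0.875
Step 3: prox(x) = [-5.0826, 4.6225, 0.0668, -6.4937]
||prox(x)|| = 9.4537
Step 4: Proximal objective.
0.5*||prox-x||^2 = 0.9113
lambda*||prox|| = 12.7625
Total = 13.6738


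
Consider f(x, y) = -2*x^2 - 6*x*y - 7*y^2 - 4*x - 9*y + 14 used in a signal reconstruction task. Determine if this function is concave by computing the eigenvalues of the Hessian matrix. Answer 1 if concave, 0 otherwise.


The Hessian of f(x,y) = -2*x^2 - 6*x*y - 7*y^2 - 4*x - 9*y + 14 is:
H = [[-4, -6], [-6, -14]]
Trace = -4 - 14 = -18
Determinant = -4*-14 - (-6)^2 = 20
Discriminant = (-18)^2 - 4*20 = 244.0
Eigenvalues: lambda_1 = -16.8102, lambda_2 = -1.1898
The function is concave.

1


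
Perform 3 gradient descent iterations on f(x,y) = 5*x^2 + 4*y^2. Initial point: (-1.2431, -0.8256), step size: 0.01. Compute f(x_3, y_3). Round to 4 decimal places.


Gradient descent on f(x,y) = 5*x^2 + 4*y^2.
Starting point: (-1.2431, -0.8256), alpha = 0.01
Step 1: grad_x = 2*5*-1.2431 = -12.431, grad_y = 2*4*-0.8256 = -6.6048
  x_1 = -1.2431 - 0.01*-12.431 = -1.1188
  y_1 = -0.8256 - 0.01*-6.6048 = -0.7596
Step 2: grad_x = 2*5*-1.1188 = -11.1879, grad_y = 2*4*-0.7596 = -6.0764
  x_2 = -1.1188 - 0.01*-11.1879 = -1.0069
  y_2 = -0.7596 - 0.01*-6.0764 = -0.6988
Step 3: grad_x = 2*5*-1.0069 = -10.0691, grad_y = 2*4*-0.6988 = -5.5903
  x_3 = -1.0069 - 0.01*-10.0691 = -0.9062
  y_3 = -0.6988 - 0.01*-5.5903 = -0.6429
f(-0.9062, -0.6429) = 5*(-0.9062)^2 + 4*(-0.6429)^2 = 5.7594


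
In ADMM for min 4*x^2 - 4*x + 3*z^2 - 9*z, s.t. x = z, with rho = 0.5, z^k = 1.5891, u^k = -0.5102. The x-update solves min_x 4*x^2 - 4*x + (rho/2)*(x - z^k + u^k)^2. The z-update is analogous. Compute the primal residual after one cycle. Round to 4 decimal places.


ADMM iteration with rho = 0.5, z^k = 1.5891, u^k = -0.5102
Step 1: x-update.
Minimize 4*x^2 - 4*x + (0.5/2)*(x - 1.5891 - 0.5102)^2
FOC: (2*4 + 0.5)*x = 4 + 0.5*(1.5891 + 0.5102)
x^{k+1} = 0.5941
Step 2: z-update.
Minimize 3*z^2 - 9*z + (0.5/2)*(0.5941 - z - 0.5102)^2
FOC: (2*3 + 0.5)*z = 9 + 0.5*(0.5941 - 0.5102)
z^{k+1} = 1.3911
Step 3: u-update.
u^{k+1} = -0.5102 + 0.5941 - 1.3911 = -1.3072
Step 4: Primal residual = |0.5941 - 1.3911| = 0.797


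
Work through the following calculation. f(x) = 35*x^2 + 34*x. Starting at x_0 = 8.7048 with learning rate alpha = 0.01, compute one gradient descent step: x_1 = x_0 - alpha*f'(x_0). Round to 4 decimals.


We compute the gradient at x_0 and apply the update.
f'(x) = 70*x + 34
f'(8.7048) = 70*8.7048 + 34 = 643.336
x_1 = 8.7048 - 0.01*643.336 = 2.2714


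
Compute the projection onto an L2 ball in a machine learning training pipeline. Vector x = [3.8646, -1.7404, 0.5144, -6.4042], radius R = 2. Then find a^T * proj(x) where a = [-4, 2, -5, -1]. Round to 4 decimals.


Step 1: Compute ||x|| (intermediates to 6 decimals).
||x|| = sqrt(3.8646^2 + (-1.7404)^2 + 0.5144^2 + (-6.4042)^2) = 7.696916
Step 2: Project.
Since ||x|| > R, scale = R/||x|| = 2/7.696916 = 0.259844, proj(x) = scale * x
proj(x) = [1.004193, -0.452232, 0.133664, -1.664093]
Step 3: Dot product.
a^T * proj(x) = -4*1.004193 + 2*(-0.452232) - 5*0.133664 - 1*(-1.664093) = -3.9255


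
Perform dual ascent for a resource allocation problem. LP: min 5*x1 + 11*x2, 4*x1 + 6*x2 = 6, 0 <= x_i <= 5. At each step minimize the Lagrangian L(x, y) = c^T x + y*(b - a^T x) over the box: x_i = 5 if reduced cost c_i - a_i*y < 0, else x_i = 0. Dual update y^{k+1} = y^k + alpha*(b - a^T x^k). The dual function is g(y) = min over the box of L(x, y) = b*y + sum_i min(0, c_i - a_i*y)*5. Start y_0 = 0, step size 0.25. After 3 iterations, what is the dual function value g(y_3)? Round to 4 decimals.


Dual ascent for LP: min 5*x1 + 11*x2, 4*x1 + 6*x2 = 6, 0 <= x_i <= 5
Step 1: y^k = 0.0, reduced costs: (5.0, 11.0)
  x^k = (0.0, 0.0), subgradient = b - a^T x = 6.0
  y^{k+1} = 0.0 + 0.25*6.0 = 1.5
Step 2: y^k = 1.5, reduced costs: (-1.0, 2.0)
  x^k = (5.0, 0.0), subgradient = b - a^T x = -14.0
  y^{k+1} = 1.5 + 0.25*-14.0 = -2.0
Step 3: y^k = -2.0, reduced costs: (13.0, 23.0)
  x^k = (0.0, 0.0), subgradient = b - a^T x = 6.0
  y^{k+1} = -2.0 + 0.25*6.0 = -0.5
Dual objective at y_3 = -0.5: reduced costs (7.0, 14.0), box minimizer x = (0.0, 0.0)
g(y_3) = b*y + (c1 - a1*y)*x1 + (c2 - a2*y)*x2 = 6*(-0.5) + 7.0*0.0 + 14.0*0.0 = -3.0 + 0.0 + 0.0 = -3.0


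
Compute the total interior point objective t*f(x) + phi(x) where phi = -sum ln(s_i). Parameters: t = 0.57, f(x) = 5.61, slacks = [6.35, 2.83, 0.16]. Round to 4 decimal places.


Step 1: Compute log-barrier.
ln values: [1.8485, 1.0403, -1.8326]
phi = -(1.8485 + 1.0403 - 1.8326) = -1.0562
Step 2: Compute augmented objective.
t*f(x) = 0.57*5.61 = 3.1977
Total = 3.1977 - 1.0562 = 2.1415


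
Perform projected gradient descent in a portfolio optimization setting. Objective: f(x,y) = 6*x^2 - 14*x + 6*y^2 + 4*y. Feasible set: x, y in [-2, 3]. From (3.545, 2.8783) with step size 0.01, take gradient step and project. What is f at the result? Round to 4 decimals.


Step 1: Compute gradient at (3.545, 2.8783).
grad_x = 2*6*3.545 - 14 = 28.54
grad_y = 2*6*2.8783 + 4 = 38.5396
Step 2: Gradient step.
x_raw = 3.545 - 0.01*28.54 = 3.2596
y_raw = 2.8783 - 0.01*38.5396 = 2.4929
Step 3: Project onto [-2, 3].
x_proj = clip(3.2596) = 3.0
y_proj = clip(2.4929) = 2.4929
Step 4: Evaluate f.
f(3.0, 2.4929) = 59.259


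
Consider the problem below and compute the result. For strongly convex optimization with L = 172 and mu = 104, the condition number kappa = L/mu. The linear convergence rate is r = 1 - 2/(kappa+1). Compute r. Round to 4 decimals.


Step 1: Compute the condition number.
kappa = L/mu = 172/104 = 1.6538
Step 2: Compute the convergence rate.
r = 1 - 2/(kappa + 1) = 1 - 2*mu/(L + mu) = (L - mu)/(L + mu) = 68/276 = 0.2464


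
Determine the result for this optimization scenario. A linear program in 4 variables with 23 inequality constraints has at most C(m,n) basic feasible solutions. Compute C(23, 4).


Each vertex corresponds to some choice of n active constraints out of m, so the number of vertices is at most C(m, n) = m! / (n!(m-n)!).
m = 23, n = 4
Numerator: 23 * 22 * 21 * 20
Denominator: 4! = 24
C(23, 4) = 8855


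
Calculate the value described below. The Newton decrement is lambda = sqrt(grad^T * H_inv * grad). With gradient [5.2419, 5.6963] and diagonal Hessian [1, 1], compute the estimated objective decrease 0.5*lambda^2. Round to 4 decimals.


Step 1: H is diagonal, so H^(-1) * g = [5.2419, 5.6963].
Step 2: g^T H^(-1) g = sum_i g_i^2 / H_ii
  = (5.2419)^2/1 + (5.6963)^2/1
  = 27.4775 + 32.4478 = 59.9253
Step 3: Objective decrease = 0.5 * g^T H^(-1) g = 29.9627


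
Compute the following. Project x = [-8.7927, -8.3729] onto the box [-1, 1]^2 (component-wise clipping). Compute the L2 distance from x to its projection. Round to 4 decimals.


Project each component onto [-1, 1].
clip(-8.7927) = -1.0, clip(-8.3729) = -1.0
Projection = [-1.0, -1.0]
Squared diffs: [60.7262, 54.3597]
Distance = sqrt(115.0859) = 10.7278


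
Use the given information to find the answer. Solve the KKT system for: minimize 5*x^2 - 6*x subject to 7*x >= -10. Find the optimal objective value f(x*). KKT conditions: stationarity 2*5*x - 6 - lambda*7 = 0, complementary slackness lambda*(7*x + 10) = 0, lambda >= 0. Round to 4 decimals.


Step 1: Try lambda = 0 (constraint inactive).
Stationarity: 2*5*x - 6 = 0
x* = 6/(2*5) = 0.6
Check constraint: 7*0.6 = 4.2 >= -10 -- satisfied.
Step 2: Compute optimal value.
f(x*) = 5*0.6^2 - 6*0.6 = -1.8


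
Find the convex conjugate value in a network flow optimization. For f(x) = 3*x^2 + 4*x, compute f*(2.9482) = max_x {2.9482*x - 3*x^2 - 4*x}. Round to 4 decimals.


f*(y) = sup_x {y*x - a*x^2 - b*x} = sup_x {(y-b)*x - a*x^2}
FOC: (y - b) - 2a*x = 0 => x* = (y - b)/(2a)
x* = (2.9482 - 4)/(2*3) = -0.1753
f*(2.9482) = (y-b)^2/(4a) = (2.9482 - 4)^2/(4*3)
= 1.1063/12 = 0.0922


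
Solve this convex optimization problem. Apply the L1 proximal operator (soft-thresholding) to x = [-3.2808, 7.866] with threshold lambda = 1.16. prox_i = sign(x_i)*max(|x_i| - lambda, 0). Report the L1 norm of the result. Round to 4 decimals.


Soft-thresholding with lambda = 1.16:
prox(-3.2808) = sign(-3.2808)*max(|-3.2808| - 1.16, 0) = -2.1208
prox(7.866) = sign(7.866)*max(|7.866| - 1.16, 0) = 6.706
prox(x) = [-2.1208, 6.706]
||prox(x)||_1 = 2.1208 + 6.706 = 8.8268


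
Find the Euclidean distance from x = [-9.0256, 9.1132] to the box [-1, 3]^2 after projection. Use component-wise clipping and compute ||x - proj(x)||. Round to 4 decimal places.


Project each component onto [-1, 3].
clip(-9.0256) = -1.0, clip(9.1132) = 3.0
Projection = [-1.0, 3.0]
Squared diffs: [64.4103, 37.3712]
Distance = sqrt(101.7815) = 10.0887


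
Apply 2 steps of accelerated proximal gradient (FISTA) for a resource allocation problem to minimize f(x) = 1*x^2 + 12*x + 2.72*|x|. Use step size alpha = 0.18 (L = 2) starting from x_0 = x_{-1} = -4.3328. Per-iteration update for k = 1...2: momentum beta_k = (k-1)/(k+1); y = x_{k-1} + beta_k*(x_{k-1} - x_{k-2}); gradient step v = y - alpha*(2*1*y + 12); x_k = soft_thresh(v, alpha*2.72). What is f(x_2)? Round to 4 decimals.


FISTA on f(x) = 1*x^2 + 12*x + 2.72*|x|
L = 2, alpha = 0.18
Iteration 1: beta = 0.0, y = -4.3328 + 0.0*(-4.3328 + 4.3328) = -4.3328
  grad(y) = 3.3344, v = y - alpha*grad = -4.933
  prox(v) = soft_thresh(-4.933, 0.4896) = -4.4434
Iteration 2: beta = 0.3333, y = -4.4434 + 0.3333*(-4.4434 + 4.3328) = -4.4803
  grad(y) = 3.0395, v = y - alpha*grad = -5.0274
  prox(v) = soft_thresh(-5.0274, 0.4896) = -4.5378
f(x_2) = 1*(-4.5378)^2 + 12*(-4.5378) + 2.72*|-4.5378| = -21.5191


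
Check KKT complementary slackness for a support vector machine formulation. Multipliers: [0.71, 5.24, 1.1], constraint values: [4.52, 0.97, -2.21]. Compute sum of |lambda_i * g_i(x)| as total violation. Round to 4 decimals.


KKT complementary slackness check:
lambda_1 * g_1 = 0.71 * 4.52 = 3.2092
lambda_2 * g_2 = 5.24 * 0.97 = 5.0828
lambda_3 * g_3 = 1.1 * -2.21 = -2.431
Total violation = 3.2092 + 5.0828 + 2.431 = 10.723


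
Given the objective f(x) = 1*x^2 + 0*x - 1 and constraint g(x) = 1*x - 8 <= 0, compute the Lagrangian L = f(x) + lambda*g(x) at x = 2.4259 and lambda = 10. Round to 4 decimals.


Step 1: Evaluate f(x).
f(2.4259) = 1*2.4259^2 + 0*2.4259 - 1 = 4.885
Step 2: Evaluate g(x).
g(2.4259) = 1*2.4259 - 8 = -5.5741
Step 3: Compute Lagrangian.
L = 4.885 + 10*-5.5741 = -50.856


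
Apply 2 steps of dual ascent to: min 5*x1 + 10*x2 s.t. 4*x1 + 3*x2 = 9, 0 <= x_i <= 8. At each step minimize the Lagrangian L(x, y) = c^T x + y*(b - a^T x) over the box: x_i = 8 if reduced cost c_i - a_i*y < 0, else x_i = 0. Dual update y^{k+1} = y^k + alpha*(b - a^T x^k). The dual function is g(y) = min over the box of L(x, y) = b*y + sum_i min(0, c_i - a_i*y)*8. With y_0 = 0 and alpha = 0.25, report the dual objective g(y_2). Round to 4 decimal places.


Dual ascent for LP: min 5*x1 + 10*x2, 4*x1 + 3*x2 = 9, 0 <= x_i <= 8
Step 1: y^k = 0.0, reduced costs: (5.0, 10.0)
  x^k = (0.0, 0.0), subgradient = b - a^T x = 9.0
  y^{k+1} = 0.0 + 0.25*9.0 = 2.25
Step 2: y^k = 2.25, reduced costs: (-4.0, 3.25)
  x^k = (8.0, 0.0), subgradient = b - a^T x = -23.0
  y^{k+1} = 2.25 + 0.25*-23.0 = -3.5
Dual objective at y_2 = -3.5: reduced costs (19.0, 20.5), box minimizer x = (0.0, 0.0)
g(y_2) = b*y + (c1 - a1*y)*x1 + (c2 - a2*y)*x2 = 9*(-3.5) + 19.0*0.0 + 20.5*0.0 = -31.5 + 0.0 + 0.0 = -31.5


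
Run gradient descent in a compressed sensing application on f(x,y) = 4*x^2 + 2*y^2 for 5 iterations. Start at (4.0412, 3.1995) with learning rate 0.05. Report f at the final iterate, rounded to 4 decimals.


Gradient descent on f(x,y) = 4*x^2 + 2*y^2.
Starting point: (4.0412, 3.1995), alpha = 0.05
Step 1: grad_x = 2*4*4.0412 = 32.3296, grad_y = 2*2*3.1995 = 12.798
  x_1 = 4.0412 - 0.05*32.3296 = 2.4247
  y_1 = 3.1995 - 0.05*12.798 = 2.5596
Step 2: grad_x = 2*4*2.4247 = 19.3978, grad_y = 2*2*2.5596 = 10.2384
  x_2 = 2.4247 - 0.05*19.3978 = 1.4548
  y_2 = 2.5596 - 0.05*10.2384 = 2.0477
Step 3: grad_x = 2*4*1.4548 = 11.6387, grad_y = 2*2*2.0477 = 8.1907
  x_3 = 1.4548 - 0.05*11.6387 = 0.8729
  y_3 = 2.0477 - 0.05*8.1907 = 1.6381
Step 4: grad_x = 2*4*0.8729 = 6.9832, grad_y = 2*2*1.6381 = 6.5526
  x_4 = 0.8729 - 0.05*6.9832 = 0.5237
  y_4 = 1.6381 - 0.05*6.5526 = 1.3105
Step 5: grad_x = 2*4*0.5237 = 4.1899, grad_y = 2*2*1.3105 = 5.2421
  x_5 = 0.5237 - 0.05*4.1899 = 0.3142
  y_5 = 1.3105 - 0.05*5.2421 = 1.0484
f(0.3142, 1.0484) = 4*0.3142^2 + 2*1.0484^2 = 2.5933


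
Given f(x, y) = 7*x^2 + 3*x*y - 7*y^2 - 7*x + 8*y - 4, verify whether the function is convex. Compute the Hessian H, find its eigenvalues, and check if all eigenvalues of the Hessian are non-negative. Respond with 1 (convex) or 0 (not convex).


The Hessian of f(x,y) = 7*x^2 + 3*x*y - 7*y^2 - 7*x + 8*y - 4 is:
H = [[14, 3], [3, -14]]
Trace = 14 - 14 = 0
Determinant = 14*-14 - (3)^2 = -205
Discriminant = (0)^2 - 4*-205 = 820.0
Eigenvalues: lambda_1 = -14.3178, lambda_2 = 14.3178
The function is not convex.

0


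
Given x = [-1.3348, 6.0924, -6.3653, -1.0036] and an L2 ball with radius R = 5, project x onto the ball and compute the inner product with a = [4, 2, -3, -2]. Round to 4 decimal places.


Step 1: Compute ||x|| (intermediates to 6 decimals).
||x|| = sqrt((-1.3348)^2 + 6.0924^2 + (-6.3653)^2 + (-1.0036)^2) = 8.967903
Step 2: Project.
Since ||x|| > R, scale = R/||x|| = 5/8.967903 = 0.557544, proj(x) = scale * x
proj(x) = [-0.74421, 3.396781, -3.548935, -0.559551]
Step 3: Dot product.
a^T * proj(x) = 4*(-0.74421) + 2*3.396781 - 3*(-3.548935) - 2*(-0.559551) = 15.5826


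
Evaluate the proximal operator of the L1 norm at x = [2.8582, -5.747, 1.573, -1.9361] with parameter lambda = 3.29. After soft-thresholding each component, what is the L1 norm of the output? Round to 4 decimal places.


Soft-thresholding with lambda = 3.29:
prox(2.8582) = sign(2.8582)*max(|2.8582| - 3.29, 0) = 0.0
prox(-5.747) = sign(-5.747)*max(|-5.747| - 3.29, 0) = -2.457
prox(1.573) = sign(1.573)*max(|1.573| - 3.29, 0) = 0.0
prox(-1.9361) = sign(-1.9361)*max(|-1.9361| - 3.29, 0) = 0.0
prox(x) = [0.0, -2.457, 0.0, 0.0]
||prox(x)||_1 = 0.0 + 2.457 + 0.0 + 0.0 = 2.457


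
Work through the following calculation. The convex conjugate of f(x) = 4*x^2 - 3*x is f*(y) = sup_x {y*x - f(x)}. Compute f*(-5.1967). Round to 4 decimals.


f*(y) = sup_x {y*x - a*x^2 - b*x} = sup_x {(y-b)*x - a*x^2}
FOC: (y - b) - 2a*x = 0 => x* = (y - b)/(2a)
x* = (-5.1967 + 3)/(2*4) = -0.2746
f*(-5.1967) = (y-b)^2/(4a) = (-5.1967 + 3)^2/(4*4)
= 4.8255/16 = 0.3016


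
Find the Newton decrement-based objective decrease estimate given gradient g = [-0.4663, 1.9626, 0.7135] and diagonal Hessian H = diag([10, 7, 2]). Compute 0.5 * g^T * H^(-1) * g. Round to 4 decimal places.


Step 1: H is diagonal, so H^(-1) * g = [-0.0466, 0.2804, 0.3568].
Step 2: g^T H^(-1) g = sum_i g_i^2 / H_ii
  = (-0.4663)^2/10 + (1.9626)^2/7 + (0.7135)^2/2
  = 0.0217 + 0.5503 + 0.2545 = 0.8265
Step 3: Objective decrease = 0.5 * g^T H^(-1) g = 0.4133


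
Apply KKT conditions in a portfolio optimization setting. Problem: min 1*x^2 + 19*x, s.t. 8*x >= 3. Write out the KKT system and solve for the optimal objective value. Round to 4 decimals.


Step 1: Try lambda = 0 (constraint inactive).
x_unc = -19/(2*1) = -9.5
Check: 8*-9.5 = -76.0 < 3 -- violated!
Step 2: Constraint must be active: 8*x = 3
x* = 3/8 = 0.375
lambda = (2*1*0.375 + 19)/8 = 2.4688
Step 3: Compute optimal value.
f(x*) = 1*0.375^2 + 19*0.375 = 7.2656


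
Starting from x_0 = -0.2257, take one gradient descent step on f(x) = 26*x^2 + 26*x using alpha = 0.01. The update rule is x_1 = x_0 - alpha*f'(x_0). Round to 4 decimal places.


We compute the gradient at x_0 and apply the update.
f'(x) = 52*x + 26
f'(-0.2257) = 52*-0.2257 + 26 = 14.2636
x_1 = -0.2257 - 0.01*14.2636 = -0.3683


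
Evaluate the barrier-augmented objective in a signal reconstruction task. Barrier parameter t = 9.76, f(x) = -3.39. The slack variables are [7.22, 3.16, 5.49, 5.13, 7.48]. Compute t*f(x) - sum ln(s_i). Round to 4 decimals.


Step 1: Compute log-barrier.
ln values: [1.9769, 1.1506, 1.7029, 1.6351, 2.0122]
phi = -(1.9769 + 1.1506 + 1.7029 + 1.6351 + 2.0122) = -8.4777
Step 2: Compute augmented objective.
t*f(x) = 9.76*-3.39 = -33.0864
Total = -33.0864 - 8.4777 = -41.5641


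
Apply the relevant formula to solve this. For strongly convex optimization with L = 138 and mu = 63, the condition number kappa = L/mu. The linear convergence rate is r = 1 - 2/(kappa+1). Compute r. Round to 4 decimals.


Step 1: Compute the condition number.
kappa = L/mu = 138/63 = 2.1905
Step 2: Compute the convergence rate.
r = 1 - 2/(kappa + 1) = 1 - 2*mu/(L + mu) = (L - mu)/(L + mu) = 75/201 = 0.3731


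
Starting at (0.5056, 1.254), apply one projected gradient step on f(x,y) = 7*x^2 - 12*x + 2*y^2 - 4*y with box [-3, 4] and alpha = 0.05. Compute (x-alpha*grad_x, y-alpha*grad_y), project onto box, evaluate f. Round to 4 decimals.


Step 1: Compute gradient at (0.5056, 1.254).
grad_x = 2*7*0.5056 - 12 = -4.9216
grad_y = 2*2*1.254 - 4 = 1.016
Step 2: Gradient step.
x_raw = 0.5056 - 0.05*-4.9216 = 0.7517
y_raw = 1.254 - 0.05*1.016 = 1.2032
Step 3: Project onto [-3, 4].
x_proj = clip(0.7517) = 0.7517
y_proj = clip(1.2032) = 1.2032
Step 4: Evaluate f.
f(0.7517, 1.2032) = -6.9824


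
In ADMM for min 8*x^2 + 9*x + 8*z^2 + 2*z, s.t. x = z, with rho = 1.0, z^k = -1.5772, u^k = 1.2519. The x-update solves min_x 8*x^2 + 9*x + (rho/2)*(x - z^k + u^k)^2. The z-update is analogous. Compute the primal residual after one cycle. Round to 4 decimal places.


ADMM iteration with rho = 1.0, z^k = -1.5772, u^k = 1.2519
Step 1: x-update.
Minimize 8*x^2 + 9*x + (1.0/2)*(x + 1.5772 + 1.2519)^2
FOC: (2*8 + 1.0)*x = -9 + 1.0*(-1.5772 - 1.2519)
x^{k+1} = -0.6958
Step 2: z-update.
Minimize 8*z^2 + 2*z + (1.0/2)*(-0.6958 - z + 1.2519)^2
FOC: (2*8 + 1.0)*z = -2 + 1.0*(-0.6958 + 1.2519)
z^{k+1} = -0.0849
Step 3: u-update.
u^{k+1} = 1.2519 - 0.6958 + 0.0849 = 0.641
Step 4: Primal residual = |-0.6958 + 0.0849| = 0.6109


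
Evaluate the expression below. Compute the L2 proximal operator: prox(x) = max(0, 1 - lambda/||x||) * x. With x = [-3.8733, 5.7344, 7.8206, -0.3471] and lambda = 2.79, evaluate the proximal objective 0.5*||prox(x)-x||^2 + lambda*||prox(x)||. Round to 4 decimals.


Step 1: Compute ||x||.
||x|| = 10.4484
Step 2: Compute scaling factor.
scale = max(0, 1 - 2.79/10.4484) = 0.733
Step 3: prox(x) = [-2.839, 4.2032, 5.7323, -0.2544]
||prox(x)|| = 7.6584
Step 4: Proximal objective.
0.5*||prox-x||^2 = 3.8921
lambda*||prox|| = 21.3669
Total = 25.2589


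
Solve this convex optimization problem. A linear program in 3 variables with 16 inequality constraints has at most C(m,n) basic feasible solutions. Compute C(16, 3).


Each vertex corresponds to some choice of n active constraints out of m, so the number of vertices is at most C(m, n) = m! / (n!(m-n)!).
m = 16, n = 3
Numerator: 16 * 15 * 14
Denominator: 3! = 6
C(16, 3) = 560


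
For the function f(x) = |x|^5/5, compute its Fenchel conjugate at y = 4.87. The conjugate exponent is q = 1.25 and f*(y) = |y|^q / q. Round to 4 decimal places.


The conjugate exponent q satisfies 1/p + 1/q = 1.
p = 5, so q = 5/(5 - 1) = 1.25
|y|^q = 4.87^1.25 = 7.2345
f*(4.87) = 7.2345 / 1.25 = 5.7876


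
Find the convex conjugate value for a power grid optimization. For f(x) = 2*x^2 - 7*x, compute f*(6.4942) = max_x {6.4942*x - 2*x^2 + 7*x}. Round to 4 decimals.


f*(y) = sup_x {y*x - a*x^2 - b*x} = sup_x {(y-b)*x - a*x^2}
FOC: (y - b) - 2a*x = 0 => x* = (y - b)/(2a)
x* = (6.4942 + 7)/(2*2) = 3.3736
f*(6.4942) = (y-b)^2/(4a) = (6.4942 + 7)^2/(4*2)
= 182.0934/8 = 22.7617


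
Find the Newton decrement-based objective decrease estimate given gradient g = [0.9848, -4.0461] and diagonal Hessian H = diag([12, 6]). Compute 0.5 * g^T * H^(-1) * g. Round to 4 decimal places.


Step 1: H is diagonal, so H^(-1) * g = [0.0821, -0.6744].
Step 2: g^T H^(-1) g = sum_i g_i^2 / H_ii
  = (0.9848)^2/12 + (-4.0461)^2/6
  = 0.0808 + 2.7285 = 2.8093
Step 3: Objective decrease = 0.5 * g^T H^(-1) g = 1.4047


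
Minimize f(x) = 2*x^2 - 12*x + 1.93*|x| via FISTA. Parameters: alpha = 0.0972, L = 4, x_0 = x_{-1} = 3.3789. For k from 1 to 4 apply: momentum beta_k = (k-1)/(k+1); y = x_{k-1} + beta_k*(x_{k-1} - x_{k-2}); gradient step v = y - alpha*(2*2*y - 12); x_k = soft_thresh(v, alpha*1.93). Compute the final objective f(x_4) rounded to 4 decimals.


FISTA on f(x) = 2*x^2 - 12*x + 1.93*|x|
L = 4, alpha = 0.0972
Iteration 1: beta = 0.0, y = 3.3789 + 0.0*(3.3789 - 3.3789) = 3.3789
  grad(y) = 1.5156, v = y - alpha*grad = 3.2316
  prox(v) = soft_thresh(3.2316, 0.1876) = 3.044
Iteration 2: beta = 0.3333, y = 3.044 + 0.3333*(3.044 - 3.3789) = 2.9324
  grad(y) = -0.2706, v = y - alpha*grad = 2.9587
  prox(v) = soft_thresh(2.9587, 0.1876) = 2.7711
Iteration 3: beta = 0.5, y = 2.7711 + 0.5*(2.7711 - 3.044) = 2.6346
  grad(y) = -1.4616, v = y - alpha*grad = 2.7767
  prox(v) = soft_thresh(2.7767, 0.1876) = 2.5891
Iteration 4: beta = 0.6, y = 2.5891 + 0.6*(2.5891 - 2.7711) = 2.4799
  grad(y) = -2.0805, v = y - alpha*grad = 2.6821
  prox(v) = soft_thresh(2.6821, 0.1876) = 2.4945
f(x_4) = 2*2.4945^2 - 12*2.4945 + 1.93*|2.4945| = -12.6746


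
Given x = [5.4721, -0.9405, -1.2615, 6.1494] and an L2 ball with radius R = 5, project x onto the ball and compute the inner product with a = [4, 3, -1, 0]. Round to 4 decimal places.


Step 1: Compute ||x|| (intermediates to 6 decimals).
||x|| = sqrt(5.4721^2 + (-0.9405)^2 + (-1.2615)^2 + 6.1494^2) = 8.380628
Step 2: Project.
Since ||x|| > R, scale = R/||x|| = 5/8.380628 = 0.596614, proj(x) = scale * x
proj(x) = [3.264731, -0.561115, -0.752629, 3.668818]
Step 3: Dot product.
a^T * proj(x) = 4*3.264731 + 3*(-0.561115) - 1*(-0.752629) + 0*3.668818 = 12.1282


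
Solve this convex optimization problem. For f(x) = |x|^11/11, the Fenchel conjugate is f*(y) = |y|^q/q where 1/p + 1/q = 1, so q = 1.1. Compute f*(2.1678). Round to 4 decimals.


The conjugate exponent q satisfies 1/p + 1/q = 1.
p = 11, so q = 11/(11 - 1) = 1.1
|y|^q = 2.1678^1.1 = 2.3422
f*(2.1678) = 2.3422 / 1.1 = 2.1293


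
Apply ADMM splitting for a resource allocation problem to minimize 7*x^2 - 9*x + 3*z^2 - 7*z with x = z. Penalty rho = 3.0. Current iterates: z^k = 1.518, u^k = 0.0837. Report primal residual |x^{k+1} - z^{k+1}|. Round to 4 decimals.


ADMM iteration with rho = 3.0, z^k = 1.518, u^k = 0.0837
Step 1: x-update.
Minimize 7*x^2 - 9*x + (3.0/2)*(x - 1.518 + 0.0837)^2
FOC: (2*7 + 3.0)*x = 9 + 3.0*(1.518 - 0.0837)
x^{k+1} = 0.7825
Step 2: z-update.
Minimize 3*z^2 - 7*z + (3.0/2)*(0.7825 - z + 0.0837)^2
FOC: (2*3 + 3.0)*z = 7 + 3.0*(0.7825 + 0.0837)
z^{k+1} = 1.0665
Step 3: u-update.
u^{k+1} = 0.0837 + 0.7825 - 1.0665 = -0.2003
Step 4: Primal residual = |0.7825 - 1.0665| = 0.284


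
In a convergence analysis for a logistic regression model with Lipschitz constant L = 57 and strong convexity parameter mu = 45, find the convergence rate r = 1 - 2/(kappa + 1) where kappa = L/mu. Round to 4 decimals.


Step 1: Compute the condition number.
kappa = L/mu = 57/45 = 1.2667
Step 2: Compute the convergence rate.
r = 1 - 2/(kappa + 1) = 1 - 2*mu/(L + mu) = (L - mu)/(L + mu) = 12/102 = 0.1176


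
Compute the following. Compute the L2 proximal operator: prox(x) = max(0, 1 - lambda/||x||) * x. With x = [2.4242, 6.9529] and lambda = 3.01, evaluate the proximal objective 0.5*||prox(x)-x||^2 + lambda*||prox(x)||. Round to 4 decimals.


Step 1: Compute ||x||.
||x|| = 7.3634
Step 2: Compute scaling factor.
scale = max(0, 1 - 3.01/7.3634) = 0.5912
Step 3: prox(x) = [1.4332, 4.1107]
||prox(x)|| = 4.3534
Step 4: Proximal objective.
0.5*||prox-x||^2 = 4.5301
lambda*||prox|| = 13.1037
Total = 17.6338


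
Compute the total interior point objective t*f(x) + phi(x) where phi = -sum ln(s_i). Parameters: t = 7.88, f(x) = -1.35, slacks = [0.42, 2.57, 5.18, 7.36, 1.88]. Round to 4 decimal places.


Step 1: Compute log-barrier.
ln values: [-0.8675, 0.9439, 1.6448, 1.9961, 0.6313]
phi = -(-0.8675 + 0.9439 + 1.6448 + 1.9961 + 0.6313) = -4.3485
Step 2: Compute augmented objective.
t*f(x) = 7.88*-1.35 = -10.638
Total = -10.638 - 4.3485 = -14.9865


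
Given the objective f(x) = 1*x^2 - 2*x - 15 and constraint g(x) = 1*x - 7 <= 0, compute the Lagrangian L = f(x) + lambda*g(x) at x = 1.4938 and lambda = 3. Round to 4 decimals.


Step 1: Evaluate f(x).
f(1.4938) = 1*1.4938^2 - 2*1.4938 - 15 = -15.7562
Step 2: Evaluate g(x).
g(1.4938) = 1*1.4938 - 7 = -5.5062
Step 3: Compute Lagrangian.
L = -15.7562 + 3*-5.5062 = -32.2748


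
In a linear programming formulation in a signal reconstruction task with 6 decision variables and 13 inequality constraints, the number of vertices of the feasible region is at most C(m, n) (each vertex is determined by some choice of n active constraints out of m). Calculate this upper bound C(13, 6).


Each vertex corresponds to some choice of n active constraints out of m, so the number of vertices is at most C(m, n) = m! / (n!(m-n)!).
m = 13, n = 6
Numerator: 13 * 12 * 11 * 10 * 9 * 8
Denominator: 6! = 720
C(13, 6) = 1716


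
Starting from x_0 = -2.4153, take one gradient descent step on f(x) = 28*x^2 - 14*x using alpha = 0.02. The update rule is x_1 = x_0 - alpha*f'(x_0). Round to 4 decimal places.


We compute the gradient at x_0 and apply the update.
f'(x) = 56*x - 14
f'(-2.4153) = 56*-2.4153 - 14 = -149.2568
x_1 = -2.4153 - 0.02*-149.2568 = 0.5698


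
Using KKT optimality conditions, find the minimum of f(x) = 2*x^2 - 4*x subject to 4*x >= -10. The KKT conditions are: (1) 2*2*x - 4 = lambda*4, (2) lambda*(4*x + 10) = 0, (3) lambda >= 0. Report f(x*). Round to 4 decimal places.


Step 1: Try lambda = 0 (constraint inactive).
Stationarity: 2*2*x - 4 = 0
x* = 4/(2*2) = 1.0
Check constraint: 4*1.0 = 4.0 >= -10 -- satisfied.
Step 2: Compute optimal value.
f(x*) = 2*1.0^2 - 4*1.0 = -2.0


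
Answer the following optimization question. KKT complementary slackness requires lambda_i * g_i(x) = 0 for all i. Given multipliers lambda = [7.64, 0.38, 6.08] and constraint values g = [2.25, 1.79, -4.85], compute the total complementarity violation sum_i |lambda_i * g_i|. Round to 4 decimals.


KKT complementary slackness check:
lambda_1 * g_1 = 7.64 * 2.25 = 17.19
lambda_2 * g_2 = 0.38 * 1.79 = 0.6802
lambda_3 * g_3 = 6.08 * -4.85 = -29.488
Total violation = 17.19 + 0.6802 + 29.488 = 47.3582


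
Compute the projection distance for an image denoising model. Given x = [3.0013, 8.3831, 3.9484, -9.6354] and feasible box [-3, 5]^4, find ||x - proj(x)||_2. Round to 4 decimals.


Project each component onto [-3, 5].
clip(3.0013) = 3.0013, clip(8.3831) = 5.0, clip(3.9484) = 3.9484, clip(-9.6354) = -3.0
Projection = [3.0013, 5.0, 3.9484, -3.0]
Squared diffs: [0.0, 11.4454, 0.0, 44.0285]
Distance = sqrt(55.4739) = 7.4481


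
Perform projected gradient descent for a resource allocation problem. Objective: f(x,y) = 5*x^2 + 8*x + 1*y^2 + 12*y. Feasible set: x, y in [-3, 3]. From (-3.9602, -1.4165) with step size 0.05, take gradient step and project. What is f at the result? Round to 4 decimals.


Step 1: Compute gradient at (-3.9602, -1.4165).
grad_x = 2*5*-3.9602 + 8 = -31.602
grad_y = 2*1*-1.4165 + 12 = 9.167
Step 2: Gradient step.
x_raw = -3.9602 - 0.05*-31.602 = -2.3801
y_raw = -1.4165 - 0.05*9.167 = -1.8749
Step 3: Project onto [-3, 3].
x_proj = clip(-2.3801) = -2.3801
y_proj = clip(-1.8749) = -1.8749
Step 4: Evaluate f.
f(-2.3801, -1.8749) = -9.6996


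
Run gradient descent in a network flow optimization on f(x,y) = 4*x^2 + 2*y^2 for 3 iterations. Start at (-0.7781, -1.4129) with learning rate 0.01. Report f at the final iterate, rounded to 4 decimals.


Gradient descent on f(x,y) = 4*x^2 + 2*y^2.
Starting point: (-0.7781, -1.4129), alpha = 0.01
Step 1: grad_x = 2*4*-0.7781 = -6.2248, grad_y = 2*2*-1.4129 = -5.6516
  x_1 = -0.7781 - 0.01*-6.2248 = -0.7159
  y_1 = -1.4129 - 0.01*-5.6516 = -1.3564
Step 2: grad_x = 2*4*-0.7159 = -5.7268, grad_y = 2*2*-1.3564 = -5.4255
  x_2 = -0.7159 - 0.01*-5.7268 = -0.6586
  y_2 = -1.3564 - 0.01*-5.4255 = -1.3021
Step 3: grad_x = 2*4*-0.6586 = -5.2687, grad_y = 2*2*-1.3021 = -5.2085
  x_3 = -0.6586 - 0.01*-5.2687 = -0.6059
  y_3 = -1.3021 - 0.01*-5.2085 = -1.25
f(-0.6059, -1.25) = 4*(-0.6059)^2 + 2*(-1.25)^2 = 4.5937


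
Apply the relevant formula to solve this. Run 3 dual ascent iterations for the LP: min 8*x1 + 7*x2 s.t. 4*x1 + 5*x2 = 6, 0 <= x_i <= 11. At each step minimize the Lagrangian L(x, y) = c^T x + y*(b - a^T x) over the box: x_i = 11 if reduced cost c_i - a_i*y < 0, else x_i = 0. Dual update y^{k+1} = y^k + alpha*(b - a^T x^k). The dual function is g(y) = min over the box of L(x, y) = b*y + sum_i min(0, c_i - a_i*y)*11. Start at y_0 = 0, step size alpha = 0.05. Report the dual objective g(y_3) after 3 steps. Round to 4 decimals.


Dual ascent for LP: min 8*x1 + 7*x2, 4*x1 + 5*x2 = 6, 0 <= x_i <= 11
Step 1: y^k = 0.0, reduced costs: (8.0, 7.0)
  x^k = (0.0, 0.0), subgradient = b - a^T x = 6.0
  y^{k+1} = 0.0 + 0.05*6.0 = 0.3
Step 2: y^k = 0.3, reduced costs: (6.8, 5.5)
  x^k = (0.0, 0.0), subgradient = b - a^T x = 6.0
  y^{k+1} = 0.3 + 0.05*6.0 = 0.6
Step 3: y^k = 0.6, reduced costs: (5.6, 4.0)
  x^k = (0.0, 0.0), subgradient = b - a^T x = 6.0
  y^{k+1} = 0.6 + 0.05*6.0 = 0.9
Dual objective at y_3 = 0.9: reduced costs (4.4, 2.5), box minimizer x = (0.0, 0.0)
g(y_3) = b*y + (c1 - a1*y)*x1 + (c2 - a2*y)*x2 = 6*0.9 + 4.4*0.0 + 2.5*0.0 = 5.4 + 0.0 + 0.0 = 5.4


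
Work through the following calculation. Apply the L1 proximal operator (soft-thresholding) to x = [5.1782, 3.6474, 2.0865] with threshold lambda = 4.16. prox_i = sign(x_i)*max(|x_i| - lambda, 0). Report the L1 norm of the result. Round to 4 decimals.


Soft-thresholding with lambda = 4.16:
prox(5.1782) = sign(5.1782)*max(|5.1782| - 4.16, 0) = 1.0182
prox(3.6474) = sign(3.6474)*max(|3.6474| - 4.16, 0) = 0.0
prox(2.0865) = sign(2.0865)*max(|2.0865| - 4.16, 0) = 0.0
prox(x) = [1.0182, 0.0, 0.0]
||prox(x)||_1 = 1.0182 + 0.0 + 0.0 = 1.0182


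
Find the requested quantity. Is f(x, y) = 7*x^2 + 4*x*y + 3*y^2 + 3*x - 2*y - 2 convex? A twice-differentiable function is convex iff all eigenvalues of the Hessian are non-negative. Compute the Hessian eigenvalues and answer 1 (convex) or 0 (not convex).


The Hessian of f(x,y) = 7*x^2 + 4*x*y + 3*y^2 + 3*x - 2*y - 2 is:
H = [[14, 4], [4, 6]]
Trace = 14 + 6 = 20
Determinant = 14*6 - (4)^2 = 68
Discriminant = (20)^2 - 4*68 = 128.0
Eigenvalues: lambda_1 = 4.3431, lambda_2 = 15.6569
The function is convex.

1


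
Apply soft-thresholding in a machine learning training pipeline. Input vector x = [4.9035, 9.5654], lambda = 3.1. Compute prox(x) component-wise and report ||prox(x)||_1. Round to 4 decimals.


Soft-thresholding with lambda = 3.1:
prox(4.9035) = sign(4.9035)*max(|4.9035| - 3.1, 0) = 1.8035
prox(9.5654) = sign(9.5654)*max(|9.5654| - 3.1, 0) = 6.4654
prox(x) = [1.8035, 6.4654]
||prox(x)||_1 = 1.8035 + 6.4654 = 8.2689


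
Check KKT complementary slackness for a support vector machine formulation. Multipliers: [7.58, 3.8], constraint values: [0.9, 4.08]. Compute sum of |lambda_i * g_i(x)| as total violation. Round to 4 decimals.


KKT complementary slackness check:
lambda_1 * g_1 = 7.58 * 0.9 = 6.822
lambda_2 * g_2 = 3.8 * 4.08 = 15.504
Total violation = 6.822 + 15.504 = 22.326


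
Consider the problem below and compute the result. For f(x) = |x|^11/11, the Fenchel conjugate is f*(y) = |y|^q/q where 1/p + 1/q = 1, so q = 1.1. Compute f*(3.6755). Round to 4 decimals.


The conjugate exponent q satisfies 1/p + 1/q = 1.
p = 11, so q = 11/(11 - 1) = 1.1
|y|^q = 3.6755^1.1 = 4.1865
f*(3.6755) = 4.1865 / 1.1 = 3.8059


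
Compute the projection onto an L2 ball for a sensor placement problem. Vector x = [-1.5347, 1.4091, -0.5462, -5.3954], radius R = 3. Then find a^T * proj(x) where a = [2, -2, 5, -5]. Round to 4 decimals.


Step 1: Compute ||x|| (intermediates to 6 decimals).
||x|| = sqrt((-1.5347)^2 + 1.4091^2 + (-0.5462)^2 + (-5.3954)^2) = 5.809436
Step 2: Project.
Since ||x|| > R, scale = R/||x|| = 3/5.809436 = 0.516401, proj(x) = scale * x
proj(x) = [-0.792521, 0.727661, -0.282058, -2.78619]
Step 3: Dot product.
a^T * proj(x) = 2*(-0.792521) - 2*0.727661 + 5*(-0.282058) - 5*(-2.78619) = 9.4803
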